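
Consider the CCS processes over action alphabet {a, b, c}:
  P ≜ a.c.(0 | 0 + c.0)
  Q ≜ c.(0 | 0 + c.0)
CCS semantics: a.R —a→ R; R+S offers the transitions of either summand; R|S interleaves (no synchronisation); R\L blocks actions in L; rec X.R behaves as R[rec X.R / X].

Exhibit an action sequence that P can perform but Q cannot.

LTS(P): 4 reachable states
  u0 = a.c.(0 | 0 + c.0) | -a-> u1
  u1 = c.(0 | 0 + c.0) | -c-> u2
  u2 = 0 | 0 + c.0 | -c-> u3
  u3 = 0 | stopped
LTS(Q): 3 reachable states
  v0 = c.(0 | 0 + c.0) | -c-> v1
  v1 = 0 | 0 + c.0 | -c-> v2
  v2 = 0 | stopped
Trace ⟨a⟩ through P, begin at {u0}:
  after a @ step 1: {u1}
  — P admits the full trace.
Trace ⟨a⟩ through Q, begin at {v0}:
  after a @ step 1: ∅ (Q stuck)

a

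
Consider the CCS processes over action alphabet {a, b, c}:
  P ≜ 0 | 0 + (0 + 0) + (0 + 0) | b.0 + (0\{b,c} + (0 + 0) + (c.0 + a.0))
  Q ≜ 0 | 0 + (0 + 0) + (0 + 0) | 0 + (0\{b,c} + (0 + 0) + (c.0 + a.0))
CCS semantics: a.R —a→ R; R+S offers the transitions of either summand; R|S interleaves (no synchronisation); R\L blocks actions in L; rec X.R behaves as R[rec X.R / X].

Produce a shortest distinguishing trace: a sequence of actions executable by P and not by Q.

LTS(P): 3 reachable states
  s0 = 0 | 0 + (0 + 0) + (0 + 0) | b.0 + (0\{b,c} + (0 + 0) + (c.0 + a.0)) ⊢ --a--▸ s1, --b--▸ s2, --c--▸ s1
  s1 = 0 ⊢ (no moves)
  s2 = (0 + 0) | 0 ⊢ (no moves)
LTS(Q): 2 reachable states
  t0 = 0 | 0 + (0 + 0) + (0 + 0) | 0 + (0\{b,c} + (0 + 0) + (c.0 + a.0)) ⊢ --a--▸ t1, --c--▸ t1
  t1 = 0 ⊢ (no moves)
Run σ = ⟨b⟩ on P: start {s0}
  step 1 (b): {s2}
  ✓ P
Run σ = ⟨b⟩ on Q: start {t0}
  step 1 (b): ∅ (Q stuck)

b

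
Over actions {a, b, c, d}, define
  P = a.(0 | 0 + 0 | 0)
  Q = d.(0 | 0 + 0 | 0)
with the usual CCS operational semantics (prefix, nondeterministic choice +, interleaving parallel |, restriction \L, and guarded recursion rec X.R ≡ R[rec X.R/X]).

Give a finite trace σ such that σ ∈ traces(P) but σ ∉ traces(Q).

a

LTS(P): 2 reachable states
  u0 = a.(0 | 0 + 0 | 0) ⊢ -a-> u1
  u1 = 0 | 0 + 0 | 0 ⊢ stopped
LTS(Q): 2 reachable states
  v0 = d.(0 | 0 + 0 | 0) ⊢ -d-> v1
  v1 = 0 | 0 + 0 | 0 ⊢ stopped
Executing a from P (initial set {u0}):
  [1] a ⇒ {u1}
  ✓ P
Executing a from Q (initial set {v0}):
  [1] a ⇒ ∅ (Q stuck)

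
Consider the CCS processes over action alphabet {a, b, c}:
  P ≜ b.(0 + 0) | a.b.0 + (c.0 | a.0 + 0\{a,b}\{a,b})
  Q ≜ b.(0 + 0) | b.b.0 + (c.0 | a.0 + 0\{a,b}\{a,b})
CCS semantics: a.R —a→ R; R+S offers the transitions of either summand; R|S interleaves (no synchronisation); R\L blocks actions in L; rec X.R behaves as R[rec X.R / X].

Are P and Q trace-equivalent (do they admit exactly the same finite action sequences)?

traces(P) ≠ traces(Q) — witness ⟨ab⟩

Reachable graph of P (9 states):
  s0 = b.(0 + 0) | a.b.0 + (c.0 | a.0 + 0\{a,b}\{a,b}) has moves --a--▸ s1, --a--▸ s2, --b--▸ s3, --c--▸ s4
  s1 = b.(0 + 0) | b.0 has moves --b--▸ s5, --b--▸ s6
  s2 = c.0 | 0 has moves --c--▸ s7
  s3 = (0 + 0) | a.b.0 has moves --a--▸ s5
  s4 = 0 | a.0 has moves --a--▸ s7
  s5 = (0 + 0) | b.0 has moves --b--▸ s8
  s6 = b.(0 + 0) | 0 has moves --b--▸ s8
  s7 = 0 | 0 has moves deadlocked
  s8 = (0 + 0) | 0 has moves deadlocked
Reachable graph of Q (9 states):
  t0 = b.(0 + 0) | b.b.0 + (c.0 | a.0 + 0\{a,b}\{a,b}) has moves --a--▸ t1, --b--▸ t2, --b--▸ t3, --c--▸ t4
  t1 = c.0 | 0 has moves --c--▸ t5
  t2 = (0 + 0) | b.b.0 has moves --b--▸ t6
  t3 = b.(0 + 0) | b.0 has moves --b--▸ t6, --b--▸ t7
  t4 = 0 | a.0 has moves --a--▸ t5
  t5 = 0 | 0 has moves deadlocked
  t6 = (0 + 0) | b.0 has moves --b--▸ t8
  t7 = b.(0 + 0) | 0 has moves --b--▸ t8
  t8 = (0 + 0) | 0 has moves deadlocked
Trace ⟨ab⟩ through P, begin at {s0}:
  [1] a ⇒ {s1, s2}
  [2] b ⇒ {s5, s6}
  ✓ P
Trace ⟨ab⟩ through Q, begin at {t0}:
  [1] a ⇒ {t1}
  [2] b ⇒ ∅ (Q stuck)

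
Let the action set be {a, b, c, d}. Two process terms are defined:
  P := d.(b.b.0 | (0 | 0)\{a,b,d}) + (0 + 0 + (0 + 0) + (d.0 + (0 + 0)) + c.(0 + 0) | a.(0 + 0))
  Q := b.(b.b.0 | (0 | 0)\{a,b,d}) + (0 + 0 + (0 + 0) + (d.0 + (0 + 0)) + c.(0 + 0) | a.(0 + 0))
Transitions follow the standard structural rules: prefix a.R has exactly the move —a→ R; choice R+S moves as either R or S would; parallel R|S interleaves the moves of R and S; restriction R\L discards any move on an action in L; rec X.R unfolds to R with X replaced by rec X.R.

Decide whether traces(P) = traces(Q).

P's transition system — 8 states:
  s0 = d.(b.b.0 | (0 | 0)\{a,b,d}) + (0 + 0 + (0 + 0) + (d.0 + (0 + 0)) + c.(0 + 0) | a.(0 + 0)) → -a-> s1, -c-> s2, -d-> s3, -d-> s4
  s1 = c.(0 + 0) | (0 + 0) → -c-> s5
  s2 = (0 + 0) | a.(0 + 0) → -a-> s5
  s3 = 0 → ∅
  s4 = b.b.0 | (0 | 0)\{a,b,d} → -b-> s6
  s5 = (0 + 0) | (0 + 0) → ∅
  s6 = b.0 | (0 | 0)\{a,b,d} → -b-> s7
  s7 = 0 | (0 | 0)\{a,b,d} → ∅
Q's transition system — 8 states:
  t0 = b.(b.b.0 | (0 | 0)\{a,b,d}) + (0 + 0 + (0 + 0) + (d.0 + (0 + 0)) + c.(0 + 0) | a.(0 + 0)) → -a-> t1, -b-> t2, -c-> t3, -d-> t4
  t1 = c.(0 + 0) | (0 + 0) → -c-> t5
  t2 = b.b.0 | (0 | 0)\{a,b,d} → -b-> t6
  t3 = (0 + 0) | a.(0 + 0) → -a-> t5
  t4 = 0 → ∅
  t5 = (0 + 0) | (0 + 0) → ∅
  t6 = b.0 | (0 | 0)\{a,b,d} → -b-> t7
  t7 = 0 | (0 | 0)\{a,b,d} → ∅
Executing db from P (initial set {s0}):
  step 1 (d): {s3, s4}
  step 2 (b): {s6}
  ✓ P
Executing db from Q (initial set {t0}):
  step 1 (d): {t4}
  step 2 (b): ∅  — Q cannot continue

NO — witness ⟨db⟩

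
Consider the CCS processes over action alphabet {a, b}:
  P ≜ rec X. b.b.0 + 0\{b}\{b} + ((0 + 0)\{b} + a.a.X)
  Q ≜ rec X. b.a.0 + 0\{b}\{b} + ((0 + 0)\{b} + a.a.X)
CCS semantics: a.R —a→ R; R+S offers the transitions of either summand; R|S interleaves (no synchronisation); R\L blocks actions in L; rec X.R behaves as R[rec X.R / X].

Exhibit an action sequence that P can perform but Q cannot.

LTS(P): 4 reachable states
  u0 = rec X. b.b.0 + 0\{b}\{b} + ((0 + 0)\{b} + a.a.X) | -a-> u1, -b-> u2
  u1 = a.(rec X. b.b.0 + 0\{b}\{b} + ((0 + 0)\{b} + a.a.X)) | -a-> u0
  u2 = b.0 | -b-> u3
  u3 = 0 | ∅
LTS(Q): 4 reachable states
  v0 = rec X. b.a.0 + 0\{b}\{b} + ((0 + 0)\{b} + a.a.X) | -a-> v1, -b-> v2
  v1 = a.(rec X. b.a.0 + 0\{b}\{b} + ((0 + 0)\{b} + a.a.X)) | -a-> v0
  v2 = a.0 | -a-> v3
  v3 = 0 | ∅
Executing bb from P (initial set {u0}):
  after b @ step 1: {u2}
  after b @ step 2: {u3}
  ✓ P
Executing bb from Q (initial set {v0}):
  after b @ step 1: {v2}
  after b @ step 2: no successor for Q

bb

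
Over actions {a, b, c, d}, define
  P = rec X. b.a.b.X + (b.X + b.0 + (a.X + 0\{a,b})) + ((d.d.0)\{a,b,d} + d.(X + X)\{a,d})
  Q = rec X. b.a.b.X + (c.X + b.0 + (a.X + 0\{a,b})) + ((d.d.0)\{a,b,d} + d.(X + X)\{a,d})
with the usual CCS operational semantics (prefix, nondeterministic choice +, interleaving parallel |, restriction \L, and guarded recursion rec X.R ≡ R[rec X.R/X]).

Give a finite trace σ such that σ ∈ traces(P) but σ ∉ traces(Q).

LTS(P): 8 reachable states
  u0 = rec X. b.a.b.X + (b.X + b.0 + (a.X + 0\{a,b})) + ((d.d.0)\{a,b,d} + d.(X + X)\{a,d}) has moves --a--▸ u0, --b--▸ u0, --b--▸ u1, --b--▸ u2, --d--▸ u3
  u1 = 0 has moves stopped
  u2 = a.b.(rec X. b.a.b.X + (b.X + b.0 + (a.X + 0\{a,b})) + ((d.d.0)\{a,b,d} + d.(X + X)\{a,d})) has moves --a--▸ u4
  u3 = ((rec X. b.a.b.X + (b.X + b.0 + (a.X + 0\{a,b})) + ((d.d.0)\{a,b,d} + d.(X + X)\{a,d})) + (rec X. b.a.b.X + (b.X + b.0 + (a.X + 0\{a,b})) + ((d.d.0)\{a,b,d} + d.(X + X)\{a,d})))\{a,d} has moves --b--▸ u5, --b--▸ u6, --b--▸ u7
  u4 = b.(rec X. b.a.b.X + (b.X + b.0 + (a.X + 0\{a,b})) + ((d.d.0)\{a,b,d} + d.(X + X)\{a,d})) has moves --b--▸ u0
  u5 = (a.b.(rec X. b.a.b.X + (b.X + b.0 + (a.X + 0\{a,b})) + ((d.d.0)\{a,b,d} + d.(X + X)\{a,d})))\{a,d} has moves stopped
  u6 = (rec X. b.a.b.X + (b.X + b.0 + (a.X + 0\{a,b})) + ((d.d.0)\{a,b,d} + d.(X + X)\{a,d}))\{a,d} has moves --b--▸ u5, --b--▸ u6, --b--▸ u7
  u7 = 0\{a,d} has moves stopped
LTS(Q): 8 reachable states
  v0 = rec X. b.a.b.X + (c.X + b.0 + (a.X + 0\{a,b})) + ((d.d.0)\{a,b,d} + d.(X + X)\{a,d}) has moves --a--▸ v0, --b--▸ v1, --b--▸ v2, --c--▸ v0, --d--▸ v3
  v1 = 0 has moves stopped
  v2 = a.b.(rec X. b.a.b.X + (c.X + b.0 + (a.X + 0\{a,b})) + ((d.d.0)\{a,b,d} + d.(X + X)\{a,d})) has moves --a--▸ v4
  v3 = ((rec X. b.a.b.X + (c.X + b.0 + (a.X + 0\{a,b})) + ((d.d.0)\{a,b,d} + d.(X + X)\{a,d})) + (rec X. b.a.b.X + (c.X + b.0 + (a.X + 0\{a,b})) + ((d.d.0)\{a,b,d} + d.(X + X)\{a,d})))\{a,d} has moves --b--▸ v5, --b--▸ v6, --c--▸ v7
  v4 = b.(rec X. b.a.b.X + (c.X + b.0 + (a.X + 0\{a,b})) + ((d.d.0)\{a,b,d} + d.(X + X)\{a,d})) has moves --b--▸ v0
  v5 = (a.b.(rec X. b.a.b.X + (c.X + b.0 + (a.X + 0\{a,b})) + ((d.d.0)\{a,b,d} + d.(X + X)\{a,d})))\{a,d} has moves stopped
  v6 = 0\{a,d} has moves stopped
  v7 = (rec X. b.a.b.X + (c.X + b.0 + (a.X + 0\{a,b})) + ((d.d.0)\{a,b,d} + d.(X + X)\{a,d}))\{a,d} has moves --b--▸ v5, --b--▸ v6, --c--▸ v7
Executing bb from P (initial set {u0}):
  [1] b ⇒ {u0, u1, u2}
  [2] b ⇒ {u0, u1, u2}
  ✓ P
Executing bb from Q (initial set {v0}):
  [1] b ⇒ {v1, v2}
  [2] b ⇒ ∅  — Q cannot continue

bb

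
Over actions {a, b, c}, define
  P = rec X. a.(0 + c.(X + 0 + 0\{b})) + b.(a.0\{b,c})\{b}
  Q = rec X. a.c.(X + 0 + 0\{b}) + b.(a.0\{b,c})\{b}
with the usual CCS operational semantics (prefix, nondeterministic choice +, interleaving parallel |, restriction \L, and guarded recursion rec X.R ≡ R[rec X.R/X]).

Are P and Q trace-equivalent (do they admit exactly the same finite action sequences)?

LTS(P): 5 reachable states
  u0 = rec X. a.(0 + c.(X + 0 + 0\{b})) + b.(a.0\{b,c})\{b} | --a--▸ u1, --b--▸ u2
  u1 = 0 + c.((rec X. a.(0 + c.(X + 0 + 0\{b})) + b.(a.0\{b,c})\{b}) + 0 + 0\{b}) | --c--▸ u3
  u2 = (a.0\{b,c})\{b} | --a--▸ u4
  u3 = (rec X. a.(0 + c.(X + 0 + 0\{b})) + b.(a.0\{b,c})\{b}) + 0 + 0\{b} | --a--▸ u1, --b--▸ u2
  u4 = 0\{b,c}\{b} | deadlocked
LTS(Q): 5 reachable states
  v0 = rec X. a.c.(X + 0 + 0\{b}) + b.(a.0\{b,c})\{b} | --a--▸ v1, --b--▸ v2
  v1 = c.((rec X. a.c.(X + 0 + 0\{b}) + b.(a.0\{b,c})\{b}) + 0 + 0\{b}) | --c--▸ v3
  v2 = (a.0\{b,c})\{b} | --a--▸ v4
  v3 = (rec X. a.c.(X + 0 + 0\{b}) + b.(a.0\{b,c})\{b}) + 0 + 0\{b} | --a--▸ v1, --b--▸ v2
  v4 = 0\{b,c}\{b} | deadlocked
Coarsest stable partition (strong bisimilarity classes):
  B0 = {u0, u3, v0, v3}
  B1 = {u1, v1}
  B2 = {u2, v2}
  B3 = {u4, v4}
u0 ∈ B0, v0 ∈ B0 → same block
Bisimilar ⇒ trace-equivalent.

YES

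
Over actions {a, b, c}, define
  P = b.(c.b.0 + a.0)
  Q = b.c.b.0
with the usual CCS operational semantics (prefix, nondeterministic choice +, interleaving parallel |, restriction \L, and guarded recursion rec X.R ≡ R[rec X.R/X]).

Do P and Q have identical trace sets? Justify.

P's transition system — 4 states:
  p0 = b.(c.b.0 + a.0) → --b--▸ p1
  p1 = c.b.0 + a.0 → --a--▸ p2, --c--▸ p3
  p2 = 0 → (no moves)
  p3 = b.0 → --b--▸ p2
Q's transition system — 4 states:
  q0 = b.c.b.0 → --b--▸ q1
  q1 = c.b.0 → --c--▸ q2
  q2 = b.0 → --b--▸ q3
  q3 = 0 → (no moves)
Trace ⟨ba⟩ through P, begin at {p0}:
  after b @ step 1: {p1}
  after a @ step 2: {p2}
  ✓ P
Trace ⟨ba⟩ through Q, begin at {q0}:
  after b @ step 1: {q1}
  after a @ step 2: ∅ (Q stuck)

trace-distinct — witness ⟨ba⟩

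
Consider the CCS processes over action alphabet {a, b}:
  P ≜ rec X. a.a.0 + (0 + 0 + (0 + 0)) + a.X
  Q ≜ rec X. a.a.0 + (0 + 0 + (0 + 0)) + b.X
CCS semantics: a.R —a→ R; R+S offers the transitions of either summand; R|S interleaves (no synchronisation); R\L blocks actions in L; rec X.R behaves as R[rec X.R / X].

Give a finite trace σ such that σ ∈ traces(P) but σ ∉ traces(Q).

LTS(P): 3 reachable states
  m0 = rec X. a.a.0 + (0 + 0 + (0 + 0)) + a.X | ··a··> m0, ··a··> m1
  m1 = a.0 | ··a··> m2
  m2 = 0 | ·
LTS(Q): 3 reachable states
  n0 = rec X. a.a.0 + (0 + 0 + (0 + 0)) + b.X | ··a··> n1, ··b··> n0
  n1 = a.0 | ··a··> n2
  n2 = 0 | ·
Executing aaa from P (initial set {m0}):
  after a @ step 1: {m0, m1}
  after a @ step 2: {m0, m1, m2}
  after a @ step 3: {m0, m1, m2}
  — P admits the full trace.
Executing aaa from Q (initial set {n0}):
  after a @ step 1: {n1}
  after a @ step 2: {n2}
  after a @ step 3: ∅  — Q cannot continue

aaa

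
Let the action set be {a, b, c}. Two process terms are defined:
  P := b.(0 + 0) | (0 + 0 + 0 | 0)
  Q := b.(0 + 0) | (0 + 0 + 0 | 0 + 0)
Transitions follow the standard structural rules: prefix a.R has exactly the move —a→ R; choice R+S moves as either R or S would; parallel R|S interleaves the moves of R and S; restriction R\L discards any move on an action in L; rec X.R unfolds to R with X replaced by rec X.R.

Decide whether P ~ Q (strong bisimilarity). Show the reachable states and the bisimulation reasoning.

P ~ Q

LTS(P): 2 reachable states
  u0 = b.(0 + 0) | (0 + 0 + 0 | 0) | --b--▸ u1
  u1 = (0 + 0) | (0 + 0 + 0 | 0) | ∅
LTS(Q): 2 reachable states
  v0 = b.(0 + 0) | (0 + 0 + 0 | 0 + 0) | --b--▸ v1
  v1 = (0 + 0) | (0 + 0 + 0 | 0 + 0) | ∅
Coarsest stable partition (strong bisimilarity classes):
  B0 = {u0, v0}
  B1 = {u1, v1}
u0 ∈ B0, v0 ∈ B0 → same block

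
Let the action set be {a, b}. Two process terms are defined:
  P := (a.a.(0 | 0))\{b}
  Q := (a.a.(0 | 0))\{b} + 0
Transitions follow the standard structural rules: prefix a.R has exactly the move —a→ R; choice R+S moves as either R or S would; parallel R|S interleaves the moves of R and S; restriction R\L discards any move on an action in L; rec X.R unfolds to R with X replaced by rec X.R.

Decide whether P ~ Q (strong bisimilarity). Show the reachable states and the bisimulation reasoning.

P ~ Q

LTS(P): 3 reachable states
  u0 = (a.a.(0 | 0))\{b} | -a-> u1
  u1 = (a.(0 | 0))\{b} | -a-> u2
  u2 = (0 | 0)\{b} | stopped
LTS(Q): 3 reachable states
  v0 = (a.a.(0 | 0))\{b} + 0 | -a-> v1
  v1 = (a.(0 | 0))\{b} | -a-> v2
  v2 = (0 | 0)\{b} | stopped
Bisimilarity quotient blocks:
  B0 = {u0, v0}
  B1 = {u1, v1}
  B2 = {u2, v2}
u0 ∈ B0, v0 ∈ B0 → same block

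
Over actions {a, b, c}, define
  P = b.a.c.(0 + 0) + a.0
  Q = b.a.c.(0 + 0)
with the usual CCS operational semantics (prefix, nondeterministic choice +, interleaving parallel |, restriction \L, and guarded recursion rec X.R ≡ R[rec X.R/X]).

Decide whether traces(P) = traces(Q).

LTS(P): 5 reachable states
  u0 = b.a.c.(0 + 0) + a.0 :: =a=> u1, =b=> u2
  u1 = 0 :: (no moves)
  u2 = a.c.(0 + 0) :: =a=> u3
  u3 = c.(0 + 0) :: =c=> u4
  u4 = 0 + 0 :: (no moves)
LTS(Q): 4 reachable states
  v0 = b.a.c.(0 + 0) :: =b=> v1
  v1 = a.c.(0 + 0) :: =a=> v2
  v2 = c.(0 + 0) :: =c=> v3
  v3 = 0 + 0 :: (no moves)
Run σ = ⟨a⟩ on P: start {u0}
  step 1 (a): {u1}
  P completes σ.
Run σ = ⟨a⟩ on Q: start {v0}
  step 1 (a): no successor for Q

trace-distinct — witness ⟨a⟩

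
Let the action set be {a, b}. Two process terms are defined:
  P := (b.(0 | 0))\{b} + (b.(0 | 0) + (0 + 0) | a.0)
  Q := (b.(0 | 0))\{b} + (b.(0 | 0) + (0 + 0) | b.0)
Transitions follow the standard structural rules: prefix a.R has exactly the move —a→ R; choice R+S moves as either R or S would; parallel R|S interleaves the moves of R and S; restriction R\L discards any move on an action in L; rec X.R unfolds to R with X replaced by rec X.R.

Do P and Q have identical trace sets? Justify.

Reachable graph of P (3 states):
  u0 = (b.(0 | 0))\{b} + (b.(0 | 0) + (0 + 0) | a.0) ⊢ ··a··> u1, ··b··> u2
  u1 = (0 + 0) | 0 ⊢ stopped
  u2 = 0 | 0 ⊢ stopped
Reachable graph of Q (3 states):
  v0 = (b.(0 | 0))\{b} + (b.(0 | 0) + (0 + 0) | b.0) ⊢ ··b··> v1, ··b··> v2
  v1 = (0 + 0) | 0 ⊢ stopped
  v2 = 0 | 0 ⊢ stopped
Executing a from P (initial set {u0}):
  after a @ step 1: {u1}
  — P admits the full trace.
Executing a from Q (initial set {v0}):
  after a @ step 1: no successor for Q

trace-distinct — witness ⟨a⟩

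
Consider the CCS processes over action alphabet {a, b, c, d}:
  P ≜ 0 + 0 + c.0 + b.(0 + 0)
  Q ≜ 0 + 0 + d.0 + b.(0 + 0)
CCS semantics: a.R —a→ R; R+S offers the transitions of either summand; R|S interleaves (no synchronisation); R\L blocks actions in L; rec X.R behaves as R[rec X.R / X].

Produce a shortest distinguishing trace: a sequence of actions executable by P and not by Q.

c

LTS(P): 3 reachable states
  s0 = 0 + 0 + c.0 + b.(0 + 0) ⊢ —b→ s1, —c→ s2
  s1 = 0 + 0 ⊢ deadlocked
  s2 = 0 ⊢ deadlocked
LTS(Q): 3 reachable states
  t0 = 0 + 0 + d.0 + b.(0 + 0) ⊢ —b→ t1, —d→ t2
  t1 = 0 + 0 ⊢ deadlocked
  t2 = 0 ⊢ deadlocked
Run σ = ⟨c⟩ on P: start {s0}
  [1] c ⇒ {s2}
  — P admits the full trace.
Run σ = ⟨c⟩ on Q: start {t0}
  [1] c ⇒ ∅ (Q stuck)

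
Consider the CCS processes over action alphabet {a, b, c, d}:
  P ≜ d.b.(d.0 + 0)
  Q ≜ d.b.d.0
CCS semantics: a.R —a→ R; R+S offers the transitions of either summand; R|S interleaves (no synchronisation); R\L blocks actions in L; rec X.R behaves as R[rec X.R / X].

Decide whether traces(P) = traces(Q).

trace-equivalent

P's transition system — 4 states:
  p0 = d.b.(d.0 + 0) | =d=> p1
  p1 = b.(d.0 + 0) | =b=> p2
  p2 = d.0 + 0 | =d=> p3
  p3 = 0 | deadlocked
Q's transition system — 4 states:
  q0 = d.b.d.0 | =d=> q1
  q1 = b.d.0 | =b=> q2
  q2 = d.0 | =d=> q3
  q3 = 0 | deadlocked
Bisimilarity quotient blocks:
  B0 = {p0, q0}
  B1 = {p1, q1}
  B2 = {p2, q2}
  B3 = {p3, q3}
p0 ∈ B0, q0 ∈ B0 → same block
Bisimilar ⇒ trace-equivalent.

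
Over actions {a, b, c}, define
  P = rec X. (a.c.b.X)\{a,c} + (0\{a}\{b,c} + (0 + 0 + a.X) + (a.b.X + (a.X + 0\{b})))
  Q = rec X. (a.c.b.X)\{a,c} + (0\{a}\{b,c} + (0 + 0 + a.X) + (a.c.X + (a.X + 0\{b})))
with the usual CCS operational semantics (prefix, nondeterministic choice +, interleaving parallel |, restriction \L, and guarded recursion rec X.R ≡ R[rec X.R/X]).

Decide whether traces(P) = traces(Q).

Reachable graph of P (2 states):
  u0 = rec X. (a.c.b.X)\{a,c} + (0\{a}\{b,c} + (0 + 0 + a.X) + (a.b.X + (a.X + 0\{b}))) :: ··a··> u0, ··a··> u1
  u1 = b.(rec X. (a.c.b.X)\{a,c} + (0\{a}\{b,c} + (0 + 0 + a.X) + (a.b.X + (a.X + 0\{b})))) :: ··b··> u0
Reachable graph of Q (2 states):
  v0 = rec X. (a.c.b.X)\{a,c} + (0\{a}\{b,c} + (0 + 0 + a.X) + (a.c.X + (a.X + 0\{b}))) :: ··a··> v0, ··a··> v1
  v1 = c.(rec X. (a.c.b.X)\{a,c} + (0\{a}\{b,c} + (0 + 0 + a.X) + (a.c.X + (a.X + 0\{b})))) :: ··c··> v0
Trace ⟨ab⟩ through P, begin at {u0}:
  after a @ step 1: {u0, u1}
  after b @ step 2: {u0}
  — P admits the full trace.
Trace ⟨ab⟩ through Q, begin at {v0}:
  after a @ step 1: {v0, v1}
  after b @ step 2: no successor for Q

trace-distinct — witness ⟨ab⟩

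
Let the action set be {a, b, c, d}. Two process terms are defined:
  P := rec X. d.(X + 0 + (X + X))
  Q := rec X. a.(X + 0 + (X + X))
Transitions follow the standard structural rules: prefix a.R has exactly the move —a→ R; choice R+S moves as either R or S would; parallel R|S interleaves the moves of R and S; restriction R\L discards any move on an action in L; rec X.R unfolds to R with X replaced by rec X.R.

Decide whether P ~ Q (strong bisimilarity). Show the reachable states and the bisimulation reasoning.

P's transition system — 2 states:
  m0 = rec X. d.(X + 0 + (X + X)) has moves ··d··> m1
  m1 = (rec X. d.(X + 0 + (X + X))) + 0 + ((rec X. d.(X + 0 + (X + X))) + (rec X. d.(X + 0 + (X + X)))) has moves ··d··> m1
Q's transition system — 2 states:
  n0 = rec X. a.(X + 0 + (X + X)) has moves ··a··> n1
  n1 = (rec X. a.(X + 0 + (X + X))) + 0 + ((rec X. a.(X + 0 + (X + X))) + (rec X. a.(X + 0 + (X + X)))) has moves ··a··> n1
Partition-refinement fixed point:
  B0 = {m0, m1}
  B1 = {n0, n1}
m0 ∈ B0, n0 ∈ B1 → different blocks

NO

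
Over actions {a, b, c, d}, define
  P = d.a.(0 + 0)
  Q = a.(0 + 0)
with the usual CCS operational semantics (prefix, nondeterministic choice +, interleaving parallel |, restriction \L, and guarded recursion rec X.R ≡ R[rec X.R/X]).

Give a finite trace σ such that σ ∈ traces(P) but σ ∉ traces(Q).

Reachable graph of P (3 states):
  s0 = d.a.(0 + 0) → —d→ s1
  s1 = a.(0 + 0) → —a→ s2
  s2 = 0 + 0 → stopped
Reachable graph of Q (2 states):
  t0 = a.(0 + 0) → —a→ t1
  t1 = 0 + 0 → stopped
Run σ = ⟨d⟩ on P: start {s0}
  after d @ step 1: {s1}
  ✓ P
Run σ = ⟨d⟩ on Q: start {t0}
  after d @ step 1: ∅  — Q cannot continue

d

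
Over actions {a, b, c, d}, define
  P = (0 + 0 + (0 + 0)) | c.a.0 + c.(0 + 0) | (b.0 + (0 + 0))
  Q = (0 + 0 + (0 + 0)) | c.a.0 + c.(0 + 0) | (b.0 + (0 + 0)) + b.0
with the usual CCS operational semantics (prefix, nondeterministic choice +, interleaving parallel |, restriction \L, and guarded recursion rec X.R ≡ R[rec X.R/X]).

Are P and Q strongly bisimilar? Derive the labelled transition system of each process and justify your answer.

P ≁ Q

P's transition system — 6 states:
  p0 = (0 + 0 + (0 + 0)) | c.a.0 + c.(0 + 0) | (b.0 + (0 + 0)) :: -b-> p1, -c-> p2, -c-> p3
  p1 = c.(0 + 0) | 0 :: -c-> p4
  p2 = (0 + 0 + (0 + 0)) | a.0 :: -a-> p5
  p3 = (0 + 0) | (b.0 + (0 + 0)) :: -b-> p4
  p4 = (0 + 0) | 0 :: ∅
  p5 = (0 + 0 + (0 + 0)) | 0 :: ∅
Q's transition system — 7 states:
  q0 = (0 + 0 + (0 + 0)) | c.a.0 + c.(0 + 0) | (b.0 + (0 + 0)) + b.0 :: -b-> q1, -b-> q2, -c-> q3, -c-> q4
  q1 = 0 :: ∅
  q2 = c.(0 + 0) | 0 :: -c-> q5
  q3 = (0 + 0 + (0 + 0)) | a.0 :: -a-> q6
  q4 = (0 + 0) | (b.0 + (0 + 0)) :: -b-> q5
  q5 = (0 + 0) | 0 :: ∅
  q6 = (0 + 0 + (0 + 0)) | 0 :: ∅
Coarsest stable partition (strong bisimilarity classes):
  B0 = {p0}
  B1 = {p2, q3}
  B2 = {p4, p5, q1, q5, q6}
  B3 = {p1, q2}
  B4 = {p3, q4}
  B5 = {q0}
p0 ∈ B0, q0 ∈ B5 → different blocks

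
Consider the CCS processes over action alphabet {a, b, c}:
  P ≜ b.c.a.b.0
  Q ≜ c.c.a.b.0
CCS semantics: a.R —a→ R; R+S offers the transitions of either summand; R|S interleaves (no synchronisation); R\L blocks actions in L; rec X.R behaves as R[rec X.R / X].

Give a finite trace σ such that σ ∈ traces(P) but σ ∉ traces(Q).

b

LTS(P): 5 reachable states
  s0 = b.c.a.b.0 | ··b··> s1
  s1 = c.a.b.0 | ··c··> s2
  s2 = a.b.0 | ··a··> s3
  s3 = b.0 | ··b··> s4
  s4 = 0 | stopped
LTS(Q): 5 reachable states
  t0 = c.c.a.b.0 | ··c··> t1
  t1 = c.a.b.0 | ··c··> t2
  t2 = a.b.0 | ··a··> t3
  t3 = b.0 | ··b··> t4
  t4 = 0 | stopped
Trace ⟨b⟩ through P, begin at {s0}:
  after b @ step 1: {s1}
  P completes σ.
Trace ⟨b⟩ through Q, begin at {t0}:
  after b @ step 1: ∅ (Q stuck)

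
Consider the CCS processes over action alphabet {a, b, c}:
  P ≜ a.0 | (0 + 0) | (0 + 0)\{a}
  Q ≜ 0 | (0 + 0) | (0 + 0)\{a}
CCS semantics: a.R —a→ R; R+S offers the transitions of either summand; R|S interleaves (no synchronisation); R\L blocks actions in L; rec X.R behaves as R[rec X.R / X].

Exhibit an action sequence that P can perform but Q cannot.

a

P's transition system — 2 states:
  p0 = a.0 | (0 + 0) | (0 + 0)\{a} :: --a--▸ p1
  p1 = 0 | (0 + 0) | (0 + 0)\{a} :: deadlocked
Q's transition system — 1 states:
  q0 = 0 | (0 + 0) | (0 + 0)\{a} :: deadlocked
Trace ⟨a⟩ through P, begin at {p0}:
  step 1 (a): {p1}
  — P admits the full trace.
Trace ⟨a⟩ through Q, begin at {q0}:
  step 1 (a): ∅  — Q cannot continue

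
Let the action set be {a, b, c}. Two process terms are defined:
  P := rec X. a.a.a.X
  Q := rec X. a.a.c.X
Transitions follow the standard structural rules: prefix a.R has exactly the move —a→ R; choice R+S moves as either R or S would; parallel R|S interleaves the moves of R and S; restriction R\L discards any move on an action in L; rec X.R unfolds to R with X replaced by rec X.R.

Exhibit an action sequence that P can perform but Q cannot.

aaa

P's transition system — 3 states:
  s0 = rec X. a.a.a.X :: -a-> s1
  s1 = a.a.(rec X. a.a.a.X) :: -a-> s2
  s2 = a.(rec X. a.a.a.X) :: -a-> s0
Q's transition system — 3 states:
  t0 = rec X. a.a.c.X :: -a-> t1
  t1 = a.c.(rec X. a.a.c.X) :: -a-> t2
  t2 = c.(rec X. a.a.c.X) :: -c-> t0
Run σ = ⟨aaa⟩ on P: start {s0}
  [1] a ⇒ {s1}
  [2] a ⇒ {s2}
  [3] a ⇒ {s0}
  — P admits the full trace.
Run σ = ⟨aaa⟩ on Q: start {t0}
  [1] a ⇒ {t1}
  [2] a ⇒ {t2}
  [3] a ⇒ ∅ (Q stuck)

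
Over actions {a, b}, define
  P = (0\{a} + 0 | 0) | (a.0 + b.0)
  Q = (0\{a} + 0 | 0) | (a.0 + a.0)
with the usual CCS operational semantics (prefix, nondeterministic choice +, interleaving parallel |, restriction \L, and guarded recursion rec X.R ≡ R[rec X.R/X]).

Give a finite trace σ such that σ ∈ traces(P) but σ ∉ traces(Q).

b

LTS(P): 2 reachable states
  s0 = (0\{a} + 0 | 0) | (a.0 + b.0) has moves —a→ s1, —b→ s1
  s1 = (0\{a} + 0 | 0) | 0 has moves stopped
LTS(Q): 2 reachable states
  t0 = (0\{a} + 0 | 0) | (a.0 + a.0) has moves —a→ t1
  t1 = (0\{a} + 0 | 0) | 0 has moves stopped
Run σ = ⟨b⟩ on P: start {s0}
  after b @ step 1: {s1}
  — P admits the full trace.
Run σ = ⟨b⟩ on Q: start {t0}
  after b @ step 1: ∅ (Q stuck)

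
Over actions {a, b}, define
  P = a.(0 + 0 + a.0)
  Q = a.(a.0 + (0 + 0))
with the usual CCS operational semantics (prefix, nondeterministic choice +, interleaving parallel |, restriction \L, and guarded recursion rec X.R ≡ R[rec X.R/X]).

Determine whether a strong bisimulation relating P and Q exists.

P's transition system — 3 states:
  s0 = a.(0 + 0 + a.0) → -a-> s1
  s1 = 0 + 0 + a.0 → -a-> s2
  s2 = 0 → ∅
Q's transition system — 3 states:
  t0 = a.(a.0 + (0 + 0)) → -a-> t1
  t1 = a.0 + (0 + 0) → -a-> t2
  t2 = 0 → ∅
Bisimilarity quotient blocks:
  B0 = {s0, t0}
  B1 = {s1, t1}
  B2 = {s2, t2}
s0 ∈ B0, t0 ∈ B0 → same block

bisimilar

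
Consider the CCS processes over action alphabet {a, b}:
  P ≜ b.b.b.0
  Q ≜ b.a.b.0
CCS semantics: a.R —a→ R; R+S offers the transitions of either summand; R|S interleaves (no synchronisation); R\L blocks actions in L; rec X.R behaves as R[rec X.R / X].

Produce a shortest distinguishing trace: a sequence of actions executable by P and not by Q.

bb

LTS(P): 4 reachable states
  p0 = b.b.b.0 | --b--▸ p1
  p1 = b.b.0 | --b--▸ p2
  p2 = b.0 | --b--▸ p3
  p3 = 0 | stopped
LTS(Q): 4 reachable states
  q0 = b.a.b.0 | --b--▸ q1
  q1 = a.b.0 | --a--▸ q2
  q2 = b.0 | --b--▸ q3
  q3 = 0 | stopped
Run σ = ⟨bb⟩ on P: start {p0}
  step 1 (b): {p1}
  step 2 (b): {p2}
  ✓ P
Run σ = ⟨bb⟩ on Q: start {q0}
  step 1 (b): {q1}
  step 2 (b): no successor for Q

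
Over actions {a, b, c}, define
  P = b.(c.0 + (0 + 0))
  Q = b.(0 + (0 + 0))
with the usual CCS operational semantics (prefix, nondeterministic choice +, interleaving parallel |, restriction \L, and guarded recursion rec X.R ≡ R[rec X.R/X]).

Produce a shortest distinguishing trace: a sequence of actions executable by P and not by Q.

bc

LTS(P): 3 reachable states
  u0 = b.(c.0 + (0 + 0)) | --b--▸ u1
  u1 = c.0 + (0 + 0) | --c--▸ u2
  u2 = 0 | ·
LTS(Q): 2 reachable states
  v0 = b.(0 + (0 + 0)) | --b--▸ v1
  v1 = 0 + (0 + 0) | ·
Run σ = ⟨bc⟩ on P: start {u0}
  after b @ step 1: {u1}
  after c @ step 2: {u2}
  P completes σ.
Run σ = ⟨bc⟩ on Q: start {v0}
  after b @ step 1: {v1}
  after c @ step 2: no successor for Q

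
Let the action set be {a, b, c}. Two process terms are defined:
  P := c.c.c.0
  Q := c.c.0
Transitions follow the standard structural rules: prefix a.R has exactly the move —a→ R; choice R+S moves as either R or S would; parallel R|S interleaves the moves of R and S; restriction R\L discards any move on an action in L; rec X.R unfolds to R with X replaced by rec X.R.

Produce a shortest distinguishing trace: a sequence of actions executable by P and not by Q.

Reachable graph of P (4 states):
  u0 = c.c.c.0 has moves —c→ u1
  u1 = c.c.0 has moves —c→ u2
  u2 = c.0 has moves —c→ u3
  u3 = 0 has moves (no moves)
Reachable graph of Q (3 states):
  v0 = c.c.0 has moves —c→ v1
  v1 = c.0 has moves —c→ v2
  v2 = 0 has moves (no moves)
Run σ = ⟨ccc⟩ on P: start {u0}
  step 1 (c): {u1}
  step 2 (c): {u2}
  step 3 (c): {u3}
  P completes σ.
Run σ = ⟨ccc⟩ on Q: start {v0}
  step 1 (c): {v1}
  step 2 (c): {v2}
  step 3 (c): ∅  — Q cannot continue

ccc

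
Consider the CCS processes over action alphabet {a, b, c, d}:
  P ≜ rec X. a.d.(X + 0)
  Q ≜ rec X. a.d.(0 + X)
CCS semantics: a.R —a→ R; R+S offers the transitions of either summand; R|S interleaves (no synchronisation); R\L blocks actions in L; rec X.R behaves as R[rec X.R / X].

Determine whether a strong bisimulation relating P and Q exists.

P ~ Q

Reachable graph of P (3 states):
  m0 = rec X. a.d.(X + 0) → ··a··> m1
  m1 = d.((rec X. a.d.(X + 0)) + 0) → ··d··> m2
  m2 = (rec X. a.d.(X + 0)) + 0 → ··a··> m1
Reachable graph of Q (3 states):
  n0 = rec X. a.d.(0 + X) → ··a··> n1
  n1 = d.(0 + (rec X. a.d.(0 + X))) → ··d··> n2
  n2 = 0 + (rec X. a.d.(0 + X)) → ··a··> n1
Bisimilarity quotient blocks:
  B0 = {m0, m2, n0, n2}
  B1 = {m1, n1}
m0 ∈ B0, n0 ∈ B0 → same block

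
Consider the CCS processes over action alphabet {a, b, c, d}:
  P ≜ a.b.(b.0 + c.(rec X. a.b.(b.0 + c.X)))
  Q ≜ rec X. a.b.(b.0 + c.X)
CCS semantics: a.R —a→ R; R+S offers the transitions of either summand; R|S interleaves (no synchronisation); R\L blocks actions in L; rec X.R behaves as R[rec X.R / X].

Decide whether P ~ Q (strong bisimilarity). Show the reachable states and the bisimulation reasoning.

LTS(P): 5 reachable states
  u0 = a.b.(b.0 + c.(rec X. a.b.(b.0 + c.X))) | --a--▸ u1
  u1 = b.(b.0 + c.(rec X. a.b.(b.0 + c.X))) | --b--▸ u2
  u2 = b.0 + c.(rec X. a.b.(b.0 + c.X)) | --b--▸ u3, --c--▸ u4
  u3 = 0 | stopped
  u4 = rec X. a.b.(b.0 + c.X) | --a--▸ u1
LTS(Q): 4 reachable states
  v0 = rec X. a.b.(b.0 + c.X) | --a--▸ v1
  v1 = b.(b.0 + c.(rec X. a.b.(b.0 + c.X))) | --b--▸ v2
  v2 = b.0 + c.(rec X. a.b.(b.0 + c.X)) | --b--▸ v3, --c--▸ v0
  v3 = 0 | stopped
Bisimilarity quotient blocks:
  B0 = {u0, u4, v0}
  B1 = {u1, v1}
  B2 = {u2, v2}
  B3 = {u3, v3}
u0 ∈ B0, v0 ∈ B0 → same block

bisimilar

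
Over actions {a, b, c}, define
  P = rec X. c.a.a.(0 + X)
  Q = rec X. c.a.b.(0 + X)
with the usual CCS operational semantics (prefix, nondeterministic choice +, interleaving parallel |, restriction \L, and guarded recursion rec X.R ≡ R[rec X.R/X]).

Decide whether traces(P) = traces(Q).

NO — witness ⟨caa⟩

P's transition system — 4 states:
  p0 = rec X. c.a.a.(0 + X) :: =c=> p1
  p1 = a.a.(0 + (rec X. c.a.a.(0 + X))) :: =a=> p2
  p2 = a.(0 + (rec X. c.a.a.(0 + X))) :: =a=> p3
  p3 = 0 + (rec X. c.a.a.(0 + X)) :: =c=> p1
Q's transition system — 4 states:
  q0 = rec X. c.a.b.(0 + X) :: =c=> q1
  q1 = a.b.(0 + (rec X. c.a.b.(0 + X))) :: =a=> q2
  q2 = b.(0 + (rec X. c.a.b.(0 + X))) :: =b=> q3
  q3 = 0 + (rec X. c.a.b.(0 + X)) :: =c=> q1
Trace ⟨caa⟩ through P, begin at {p0}:
  after c @ step 1: {p1}
  after a @ step 2: {p2}
  after a @ step 3: {p3}
  P completes σ.
Trace ⟨caa⟩ through Q, begin at {q0}:
  after c @ step 1: {q1}
  after a @ step 2: {q2}
  after a @ step 3: ∅  — Q cannot continue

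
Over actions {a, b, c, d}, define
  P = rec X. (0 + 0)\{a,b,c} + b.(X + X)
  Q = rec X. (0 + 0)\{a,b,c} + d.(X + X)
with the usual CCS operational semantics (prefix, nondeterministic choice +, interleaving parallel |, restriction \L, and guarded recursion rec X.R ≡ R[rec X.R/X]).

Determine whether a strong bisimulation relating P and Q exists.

not bisimilar

Reachable graph of P (2 states):
  u0 = rec X. (0 + 0)\{a,b,c} + b.(X + X) | =b=> u1
  u1 = (rec X. (0 + 0)\{a,b,c} + b.(X + X)) + (rec X. (0 + 0)\{a,b,c} + b.(X + X)) | =b=> u1
Reachable graph of Q (2 states):
  v0 = rec X. (0 + 0)\{a,b,c} + d.(X + X) | =d=> v1
  v1 = (rec X. (0 + 0)\{a,b,c} + d.(X + X)) + (rec X. (0 + 0)\{a,b,c} + d.(X + X)) | =d=> v1
Coarsest stable partition (strong bisimilarity classes):
  B0 = {u0, u1}
  B1 = {v0, v1}
u0 ∈ B0, v0 ∈ B1 → different blocks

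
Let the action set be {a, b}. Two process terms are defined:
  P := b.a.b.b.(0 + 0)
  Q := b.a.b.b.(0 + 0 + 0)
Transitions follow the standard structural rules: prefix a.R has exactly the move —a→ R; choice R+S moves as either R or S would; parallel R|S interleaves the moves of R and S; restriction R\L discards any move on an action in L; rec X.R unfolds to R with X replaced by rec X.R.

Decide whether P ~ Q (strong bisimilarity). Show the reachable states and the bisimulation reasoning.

P's transition system — 5 states:
  p0 = b.a.b.b.(0 + 0) ⊢ =b=> p1
  p1 = a.b.b.(0 + 0) ⊢ =a=> p2
  p2 = b.b.(0 + 0) ⊢ =b=> p3
  p3 = b.(0 + 0) ⊢ =b=> p4
  p4 = 0 + 0 ⊢ stopped
Q's transition system — 5 states:
  q0 = b.a.b.b.(0 + 0 + 0) ⊢ =b=> q1
  q1 = a.b.b.(0 + 0 + 0) ⊢ =a=> q2
  q2 = b.b.(0 + 0 + 0) ⊢ =b=> q3
  q3 = b.(0 + 0 + 0) ⊢ =b=> q4
  q4 = 0 + 0 + 0 ⊢ stopped
Bisimilarity quotient blocks:
  B0 = {p0, q0}
  B1 = {p1, q1}
  B2 = {p2, q2}
  B3 = {p3, q3}
  B4 = {p4, q4}
p0 ∈ B0, q0 ∈ B0 → same block

bisimilar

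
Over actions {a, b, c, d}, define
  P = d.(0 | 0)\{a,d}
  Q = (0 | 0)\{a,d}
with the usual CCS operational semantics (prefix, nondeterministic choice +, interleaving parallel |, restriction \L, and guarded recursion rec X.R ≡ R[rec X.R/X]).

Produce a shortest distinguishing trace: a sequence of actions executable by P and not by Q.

Reachable graph of P (2 states):
  p0 = d.(0 | 0)\{a,d} ⊢ --d--▸ p1
  p1 = (0 | 0)\{a,d} ⊢ stopped
Reachable graph of Q (1 states):
  q0 = (0 | 0)\{a,d} ⊢ stopped
Run σ = ⟨d⟩ on P: start {p0}
  step 1 (d): {p1}
  ✓ P
Run σ = ⟨d⟩ on Q: start {q0}
  step 1 (d): ∅  — Q cannot continue

d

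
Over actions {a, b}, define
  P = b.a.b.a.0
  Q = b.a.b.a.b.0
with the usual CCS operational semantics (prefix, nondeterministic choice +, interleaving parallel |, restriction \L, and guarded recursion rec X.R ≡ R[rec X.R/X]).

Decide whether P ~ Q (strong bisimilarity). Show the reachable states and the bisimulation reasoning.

NO

LTS(P): 5 reachable states
  m0 = b.a.b.a.0 → ··b··> m1
  m1 = a.b.a.0 → ··a··> m2
  m2 = b.a.0 → ··b··> m3
  m3 = a.0 → ··a··> m4
  m4 = 0 → deadlocked
LTS(Q): 6 reachable states
  n0 = b.a.b.a.b.0 → ··b··> n1
  n1 = a.b.a.b.0 → ··a··> n2
  n2 = b.a.b.0 → ··b··> n3
  n3 = a.b.0 → ··a··> n4
  n4 = b.0 → ··b··> n5
  n5 = 0 → deadlocked
Partition-refinement fixed point:
  B0 = {m0}
  B1 = {m1}
  B2 = {m2}
  B3 = {m3}
  B4 = {m4, n5}
  B5 = {n0}
  B6 = {n1}
  B7 = {n2}
  B8 = {n3}
  B9 = {n4}
m0 ∈ B0, n0 ∈ B5 → different blocks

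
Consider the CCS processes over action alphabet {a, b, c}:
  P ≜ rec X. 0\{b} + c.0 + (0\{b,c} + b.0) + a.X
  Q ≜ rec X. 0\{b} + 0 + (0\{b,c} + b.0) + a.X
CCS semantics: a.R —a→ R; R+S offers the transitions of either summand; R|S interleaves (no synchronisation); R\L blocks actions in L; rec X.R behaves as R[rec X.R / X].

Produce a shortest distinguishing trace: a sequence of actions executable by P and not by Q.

P's transition system — 2 states:
  p0 = rec X. 0\{b} + c.0 + (0\{b,c} + b.0) + a.X :: --a--▸ p0, --b--▸ p1, --c--▸ p1
  p1 = 0 :: stopped
Q's transition system — 2 states:
  q0 = rec X. 0\{b} + 0 + (0\{b,c} + b.0) + a.X :: --a--▸ q0, --b--▸ q1
  q1 = 0 :: stopped
Trace ⟨c⟩ through P, begin at {p0}:
  after c @ step 1: {p1}
  P completes σ.
Trace ⟨c⟩ through Q, begin at {q0}:
  after c @ step 1: no successor for Q

c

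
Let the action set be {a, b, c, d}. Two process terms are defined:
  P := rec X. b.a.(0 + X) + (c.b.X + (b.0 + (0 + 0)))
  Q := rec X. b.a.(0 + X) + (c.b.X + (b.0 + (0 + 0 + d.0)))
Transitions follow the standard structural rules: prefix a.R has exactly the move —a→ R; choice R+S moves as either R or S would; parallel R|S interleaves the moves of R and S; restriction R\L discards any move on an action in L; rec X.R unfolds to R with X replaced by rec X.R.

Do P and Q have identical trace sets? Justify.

NO — witness ⟨d⟩

P's transition system — 5 states:
  p0 = rec X. b.a.(0 + X) + (c.b.X + (b.0 + (0 + 0))) | ··b··> p1, ··b··> p2, ··c··> p3
  p1 = 0 | ·
  p2 = a.(0 + (rec X. b.a.(0 + X) + (c.b.X + (b.0 + (0 + 0))))) | ··a··> p4
  p3 = b.(rec X. b.a.(0 + X) + (c.b.X + (b.0 + (0 + 0)))) | ··b··> p0
  p4 = 0 + (rec X. b.a.(0 + X) + (c.b.X + (b.0 + (0 + 0)))) | ··b··> p1, ··b··> p2, ··c··> p3
Q's transition system — 5 states:
  q0 = rec X. b.a.(0 + X) + (c.b.X + (b.0 + (0 + 0 + d.0))) | ··b··> q1, ··b··> q2, ··c··> q3, ··d··> q1
  q1 = 0 | ·
  q2 = a.(0 + (rec X. b.a.(0 + X) + (c.b.X + (b.0 + (0 + 0 + d.0))))) | ··a··> q4
  q3 = b.(rec X. b.a.(0 + X) + (c.b.X + (b.0 + (0 + 0 + d.0)))) | ··b··> q0
  q4 = 0 + (rec X. b.a.(0 + X) + (c.b.X + (b.0 + (0 + 0 + d.0)))) | ··b··> q1, ··b··> q2, ··c··> q3, ··d··> q1
Trace ⟨d⟩ through Q, begin at {q0}:
  [1] d ⇒ {q1}
  — Q admits the full trace.
Trace ⟨d⟩ through P, begin at {p0}:
  [1] d ⇒ ∅ (P stuck)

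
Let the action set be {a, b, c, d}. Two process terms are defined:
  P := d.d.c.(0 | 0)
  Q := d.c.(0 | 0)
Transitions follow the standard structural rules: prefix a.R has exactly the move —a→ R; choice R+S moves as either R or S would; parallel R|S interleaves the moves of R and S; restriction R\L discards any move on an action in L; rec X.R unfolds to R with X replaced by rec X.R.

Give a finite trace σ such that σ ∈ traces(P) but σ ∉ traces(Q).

Reachable graph of P (4 states):
  p0 = d.d.c.(0 | 0) | —d→ p1
  p1 = d.c.(0 | 0) | —d→ p2
  p2 = c.(0 | 0) | —c→ p3
  p3 = 0 | 0 | deadlocked
Reachable graph of Q (3 states):
  q0 = d.c.(0 | 0) | —d→ q1
  q1 = c.(0 | 0) | —c→ q2
  q2 = 0 | 0 | deadlocked
Executing dd from P (initial set {p0}):
  step 1 (d): {p1}
  step 2 (d): {p2}
  — P admits the full trace.
Executing dd from Q (initial set {q0}):
  step 1 (d): {q1}
  step 2 (d): ∅  — Q cannot continue

dd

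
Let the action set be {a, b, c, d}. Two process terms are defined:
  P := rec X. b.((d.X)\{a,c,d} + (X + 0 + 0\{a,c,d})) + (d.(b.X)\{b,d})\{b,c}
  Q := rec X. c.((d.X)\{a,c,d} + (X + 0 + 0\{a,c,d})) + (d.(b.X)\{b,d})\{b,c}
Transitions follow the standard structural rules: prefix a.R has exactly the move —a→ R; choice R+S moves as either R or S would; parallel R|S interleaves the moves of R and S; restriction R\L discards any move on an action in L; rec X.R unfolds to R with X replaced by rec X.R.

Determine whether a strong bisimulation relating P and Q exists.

P's transition system — 3 states:
  u0 = rec X. b.((d.X)\{a,c,d} + (X + 0 + 0\{a,c,d})) + (d.(b.X)\{b,d})\{b,c} :: =b=> u1, =d=> u2
  u1 = (d.(rec X. b.((d.X)\{a,c,d} + (X + 0 + 0\{a,c,d})) + (d.(b.X)\{b,d})\{b,c}))\{a,c,d} + ((rec X. b.((d.X)\{a,c,d} + (X + 0 + 0\{a,c,d})) + (d.(b.X)\{b,d})\{b,c}) + 0 + 0\{a,c,d}) :: =b=> u1, =d=> u2
  u2 = (b.(rec X. b.((d.X)\{a,c,d} + (X + 0 + 0\{a,c,d})) + (d.(b.X)\{b,d})\{b,c}))\{b,d}\{b,c} :: deadlocked
Q's transition system — 3 states:
  v0 = rec X. c.((d.X)\{a,c,d} + (X + 0 + 0\{a,c,d})) + (d.(b.X)\{b,d})\{b,c} :: =c=> v1, =d=> v2
  v1 = (d.(rec X. c.((d.X)\{a,c,d} + (X + 0 + 0\{a,c,d})) + (d.(b.X)\{b,d})\{b,c}))\{a,c,d} + ((rec X. c.((d.X)\{a,c,d} + (X + 0 + 0\{a,c,d})) + (d.(b.X)\{b,d})\{b,c}) + 0 + 0\{a,c,d}) :: =c=> v1, =d=> v2
  v2 = (b.(rec X. c.((d.X)\{a,c,d} + (X + 0 + 0\{a,c,d})) + (d.(b.X)\{b,d})\{b,c}))\{b,d}\{b,c} :: deadlocked
Bisimilarity quotient blocks:
  B0 = {u0, u1}
  B1 = {u2, v2}
  B2 = {v0, v1}
u0 ∈ B0, v0 ∈ B2 → different blocks

not bisimilar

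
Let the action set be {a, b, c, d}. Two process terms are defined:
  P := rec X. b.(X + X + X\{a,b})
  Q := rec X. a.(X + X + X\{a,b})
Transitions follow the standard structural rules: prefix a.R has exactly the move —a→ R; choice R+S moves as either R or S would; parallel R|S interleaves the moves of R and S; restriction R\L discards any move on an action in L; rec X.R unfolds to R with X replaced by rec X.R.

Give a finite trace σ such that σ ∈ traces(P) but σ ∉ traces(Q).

b

Reachable graph of P (2 states):
  s0 = rec X. b.(X + X + X\{a,b}) | =b=> s1
  s1 = (rec X. b.(X + X + X\{a,b})) + (rec X. b.(X + X + X\{a,b})) + (rec X. b.(X + X + X\{a,b}))\{a,b} | =b=> s1
Reachable graph of Q (2 states):
  t0 = rec X. a.(X + X + X\{a,b}) | =a=> t1
  t1 = (rec X. a.(X + X + X\{a,b})) + (rec X. a.(X + X + X\{a,b})) + (rec X. a.(X + X + X\{a,b}))\{a,b} | =a=> t1
Executing b from P (initial set {s0}):
  step 1 (b): {s1}
  P completes σ.
Executing b from Q (initial set {t0}):
  step 1 (b): ∅  — Q cannot continue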